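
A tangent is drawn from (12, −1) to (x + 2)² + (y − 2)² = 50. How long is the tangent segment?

√155

Centre (−2, 2), r² = 50. |PO|² = (14)² + (−3)² = 205.
Power of the point: PT² = |PO|² − r² = 155, so PT = √155.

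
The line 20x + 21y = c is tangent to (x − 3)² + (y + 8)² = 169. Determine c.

c = −485 or c = 269

Tangency holds when the distance from the centre (3, −8) to the line equals the radius 13:
|20·3 + 21·(−8) − c| / √841 = 13
|c − (−108)| = 13·29, so c = 269 or c = −485.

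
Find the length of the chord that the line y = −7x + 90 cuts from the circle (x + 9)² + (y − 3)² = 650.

20√2

The distance from (−9, 3) to the line is 150/√50, and r² = 650.
Chord = 2√(r² − d²) = 2·√(200) = 20√2.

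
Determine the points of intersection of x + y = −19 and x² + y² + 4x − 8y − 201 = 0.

(−13, −6) and (−12, −7)

Substitute y = −x − 19:
2x² + 50x + 312 = 0  ⟹  x² + 25x + 156 = 0
x = −12 or x = −13, giving (−12, −7) and (−13, −6).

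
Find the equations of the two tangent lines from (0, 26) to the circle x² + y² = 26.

A line y − (26) = m(x − (0)) is tangent when its distance from (0, 0) is √26:
(0m − (−26))² = 26(m² + 1)
m² − 25 = 0, so m = −5 or m = 5.
Through (0, 26) these give 5x + y = 26 and 5x − y = −26.

5x + y = 26 and 5x − y = −26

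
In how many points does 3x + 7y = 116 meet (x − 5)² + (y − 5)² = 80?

Substituting the line into the circle gives 58x² − 976x + 3866 = 0.
Δ = 952576 − 896912 = 55664.
Two real roots: the line is a secant.

2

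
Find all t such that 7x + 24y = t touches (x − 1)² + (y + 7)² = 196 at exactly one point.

t = −511 or t = 189

Tangency holds when the distance from the centre (1, −7) to the line equals the radius 14:
|7·1 + 24·(−7) − t| / √625 = 14
|t − (−161)| = 14·25, so t = 189 or t = −511.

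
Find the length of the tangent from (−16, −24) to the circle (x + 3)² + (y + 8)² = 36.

√389

Centre (−3, −8), r² = 36. |PO|² = (−13)² + (−16)² = 425.
By the tangent–radius right angle, tangent length = √(|PO|² − r²) = √389.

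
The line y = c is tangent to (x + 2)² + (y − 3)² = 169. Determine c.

Tangency holds when the distance from the centre (−2, 3) to the line equals the radius 13:
|0·(−2) + 1·3 − c| / √1 = 13
|c − (3)| = 13, so c = 16 or c = −10.

c = −10 or c = 16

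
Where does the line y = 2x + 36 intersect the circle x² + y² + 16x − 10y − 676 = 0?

Express y = 2x + 36 and substitute into the circle:
5x² + 140x + 260 = 0  ⟹  x² + 28x + 52 = 0
x = −2 or x = −26, giving (−2, 32) and (−26, −16).

(−26, −16) and (−2, 32)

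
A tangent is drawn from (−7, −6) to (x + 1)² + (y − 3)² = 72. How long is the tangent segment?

The centre is (−1, 3) and r = 6√2. The square of the distance from P to the centre is 36 + 81 = 117.
The tangent meets the radius at right angles, so tangent² = |PO|² − r² = 117 − 72 = 45.

3√5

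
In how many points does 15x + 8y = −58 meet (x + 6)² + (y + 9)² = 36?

0

Substituting the line into the circle gives 289x² + 348x + 196 = 0.
Discriminant = (348)² − 4·289·(196) = −105472 < 0.
No real roots: the line does not meet the circle.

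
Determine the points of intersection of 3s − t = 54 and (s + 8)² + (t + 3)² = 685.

From the line, t = 3s − 54. Substituting:
10s² − 290s + 1980 = 0  ⟹  s² − 29s + 198 = 0
s = 18 or s = 11, giving (18, 0) and (11, −21).

(11, −21) and (18, 0)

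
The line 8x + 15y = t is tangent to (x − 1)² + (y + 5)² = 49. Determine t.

For a tangent, require d(centre, line) = r = 7.
|8·1 + 15·(−5) − t| / √289 = 7
|t − (−67)| = 7·17, so t = 52 or t = −186.

t = −186 or t = 52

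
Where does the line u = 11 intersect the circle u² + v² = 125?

(11, −2) and (11, 2)

The line gives u = 11. Substituting into the circle:
v² − 4 = 0
v = 2 or v = −2, giving (11, 2) and (11, −2).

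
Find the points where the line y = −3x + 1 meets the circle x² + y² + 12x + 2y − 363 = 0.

Express y = −3x + 1 and substitute into the circle:
10x² − 360 = 0  ⟹  x² − 36 = 0
x = 6 or x = −6, giving (6, −17) and (−6, 19).

(−6, 19) and (6, −17)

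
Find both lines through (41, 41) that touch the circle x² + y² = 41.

A line y − (41) = m(x − (41)) is tangent when its distance from (0, 0) is √41:
[m·(−41) − (−41)]² = 41(m² + 1)
20m² − 41m + 20 = 0, so m = 5/4 or m = 4/5.
With m = 5/4: 5x − 4y = 41. With m = 4/5: 4x − 5y = −41.

5x − 4y = 41 and 4x − 5y = −41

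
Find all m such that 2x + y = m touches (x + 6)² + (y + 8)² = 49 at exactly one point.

m = −20 ± 7√5

The line touches the circle iff its distance from (−6, −8) is 7:
|2·(−6) + 1·(−8) − m| / √5 = 7
|m − (−20)| = 7√5.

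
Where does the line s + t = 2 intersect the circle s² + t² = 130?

Express t = −s + 2 and substitute into the circle:
2s² − 4s − 126 = 0  ⟹  s² − 2s − 63 = 0
s = 9 or s = −7, giving (9, −7) and (−7, 9).

(−7, 9) and (9, −7)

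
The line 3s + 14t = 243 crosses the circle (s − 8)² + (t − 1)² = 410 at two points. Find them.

(−3, 18) and (25, 12)

Substitute t = (243 − 3s)/14:
205s² − 4510s − 15375 = 0  ⟹  s² − 22s − 75 = 0
s = 25 or s = −3, giving (25, 12) and (−3, 18).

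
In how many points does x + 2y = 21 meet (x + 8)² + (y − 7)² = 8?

Centre (−8, 7), r² = 8. Distance² from centre to line = (−15)²/5 = 45.
Since d² > r², the line lies outside the circle.

0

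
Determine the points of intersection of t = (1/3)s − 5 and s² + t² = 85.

(−6, −7) and (9, −2)

Substitute t = (−15 + s)/3:
10s² − 30s − 540 = 0  ⟹  s² − 3s − 54 = 0
s = 9 or s = −6, giving (9, −2) and (−6, −7).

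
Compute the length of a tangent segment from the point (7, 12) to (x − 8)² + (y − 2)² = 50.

√51

The centre is (8, 2) and r = 5√2. The square of the distance from P to the centre is 1 + 100 = 101.
Power of the point: PT² = |PO|² − r² = 51, so PT = √51.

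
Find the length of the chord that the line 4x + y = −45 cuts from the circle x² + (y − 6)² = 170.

The distance from (0, 6) to the line is 51/√17, and r² = 170.
Half the chord is √(r² − d²) = √(17), so the full chord is 2√17.

2√17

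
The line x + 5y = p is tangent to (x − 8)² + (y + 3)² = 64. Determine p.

For a tangent, require d(centre, line) = r = 8.
|1·8 + 5·(−3) − p| / √26 = 8
|p − (−7)| = 8√26.

p = −7 ± 8√26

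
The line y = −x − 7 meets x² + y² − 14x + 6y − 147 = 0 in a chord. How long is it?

Express y = −x − 7 and substitute into the circle:
2x² − 6x − 140 = 0  ⟹  x² − 3x − 70 = 0
x = 10 or x = −7, giving (10, −17) and (−7, 0).
Chord length = distance between (10, −17) and (−7, 0) = √578 = 17√2.

17√2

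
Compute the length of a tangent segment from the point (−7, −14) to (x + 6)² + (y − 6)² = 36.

√365

With centre O = (−6, 6), |OP|² = 401 and r² = 36.
By the tangent–radius right angle, tangent length = √(|PO|² − r²) = √365.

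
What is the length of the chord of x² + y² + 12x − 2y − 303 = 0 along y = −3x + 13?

10√10

Centre (−6, 1), r² = 340. Perpendicular distance d from centre to line = |−30| / √10 = 30/√10.
Chord = 2√(r² − d²) = 2·√(250) = 10√10.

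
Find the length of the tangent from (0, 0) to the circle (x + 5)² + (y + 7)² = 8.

The centre is (−5, −7) and r = 2√2. The square of the distance from P to the centre is 25 + 49 = 74.
The tangent meets the radius at right angles, so tangent² = |PO|² − r² = 74 − 8 = 66.

√66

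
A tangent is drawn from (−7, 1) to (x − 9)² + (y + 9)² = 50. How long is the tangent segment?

3√34

The centre is (9, −9) and r = 5√2. The square of the distance from P to the centre is 256 + 100 = 356.
The tangent meets the radius at right angles, so tangent² = |PO|² − r² = 356 − 50 = 306.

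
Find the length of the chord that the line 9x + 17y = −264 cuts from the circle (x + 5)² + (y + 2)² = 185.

√370

Substitute y = (−264 − 9x)/17:
370x² + 7030x + 6660 = 0  ⟹  x² + 19x + 18 = 0
x = −1 or x = −18, giving (−1, −15) and (−18, −6).
Chord length = distance between (−1, −15) and (−18, −6) = √370 = √370.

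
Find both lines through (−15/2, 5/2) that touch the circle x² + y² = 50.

Write the tangent as mx − y + (5/2 − m·(−15/2)) = 0 and set its distance from the centre to 5√2:
[m·(15/2) − (−5/2)]² = 50(m² + 1)
m² + 6m − 7 = 0, so m = 1 or m = −7.
With m = 1: x − y = −10. With m = −7: 7x + y = −50.

x − y = −10 and 7x + y = −50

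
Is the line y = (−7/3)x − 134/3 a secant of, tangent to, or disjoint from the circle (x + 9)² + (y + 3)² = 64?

disjoint

Centre (−9, −3), r² = 64. Distance² from centre to line = (62)²/58 = 1922/29.
Since d² > r², the line lies outside the circle.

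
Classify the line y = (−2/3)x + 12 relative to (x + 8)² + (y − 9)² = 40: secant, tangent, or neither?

Substituting the line into the circle gives 13x² + 108x + 297 = 0.
Δ = 11664 − 15444 = −3780.
No real roots: the line does not meet the circle.

neither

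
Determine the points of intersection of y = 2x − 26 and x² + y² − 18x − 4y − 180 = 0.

(6, −14) and (20, 14)

Express y = 2x − 26 and substitute into the circle:
5x² − 130x + 600 = 0  ⟹  x² − 26x + 120 = 0
x = 20 or x = 6, giving (20, 14) and (6, −14).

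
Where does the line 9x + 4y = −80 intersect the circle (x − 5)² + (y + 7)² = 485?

Substitute y = (−80 − 9x)/4:
97x² + 776x − 4656 = 0  ⟹  x² + 8x − 48 = 0
x = 4 or x = −12, giving (4, −29) and (−12, 7).

(−12, 7) and (4, −29)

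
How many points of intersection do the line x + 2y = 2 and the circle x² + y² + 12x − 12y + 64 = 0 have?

Substituting the line into the circle gives 5x² + 68x + 212 = 0.
Discriminant = (68)² − 4·5·(212) = 384 > 0.
Two real roots: the line is a secant.

2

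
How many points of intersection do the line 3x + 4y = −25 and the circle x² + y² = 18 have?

0

Substituting the line into the circle gives 25x² + 150x + 337 = 0.
Discriminant = (150)² − 4·25·(337) = −11200 < 0.
No real roots: the line does not meet the circle.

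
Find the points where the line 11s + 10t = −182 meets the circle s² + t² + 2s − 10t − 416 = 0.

(−22, 6) and (−2, −16)

Substitute t = (−182 − 11s)/10:
221s² + 5304s + 9724 = 0  ⟹  s² + 24s + 44 = 0
s = −2 or s = −22, giving (−2, −16) and (−22, 6).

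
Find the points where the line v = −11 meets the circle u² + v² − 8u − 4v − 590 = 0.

(−17, −11) and (25, −11)

Substitute v = −11:
u² − 8u − 425 = 0
u = 25 or u = −17, giving (25, −11) and (−17, −11).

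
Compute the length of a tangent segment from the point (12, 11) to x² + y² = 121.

The centre is (0, 0) and r = 11. The square of the distance from P to the centre is 144 + 121 = 265.
By the tangent–radius right angle, tangent length = √(|PO|² − r²) = √144 = 12.

12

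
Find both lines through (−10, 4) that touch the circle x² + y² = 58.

A line y − (4) = m(x − (−10)) is tangent when its distance from (0, 0) is √58:
[m·(10) − (−4)]² = 58(m² + 1)
21m² + 40m − 21 = 0, so m = 3/7 or m = −7/3.
With m = 3/7: 3x − 7y = −58. With m = −7/3: 7x + 3y = −58.

3x − 7y = −58 and 7x + 3y = −58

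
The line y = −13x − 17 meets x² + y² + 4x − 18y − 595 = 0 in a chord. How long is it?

Centre (−2, 9), r² = 680. Perpendicular distance d from centre to line = |0| / √170 = 0/√170.
Chord = 2√(r² − d²) = 2·√(680) = 4√170.

4√170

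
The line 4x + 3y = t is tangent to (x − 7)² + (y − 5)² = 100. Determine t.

For a tangent, require d(centre, line) = r = 10.
|4·7 + 3·5 − t| / √25 = 10
|t − (43)| = 10·5, so t = 93 or t = −7.

t = −7 or t = 93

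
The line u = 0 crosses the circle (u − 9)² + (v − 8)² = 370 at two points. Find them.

(0, −9) and (0, 25)

The line gives u = 0. Substituting into the circle:
v² − 16v − 225 = 0
v = 25 or v = −9, giving (0, 25) and (0, −9).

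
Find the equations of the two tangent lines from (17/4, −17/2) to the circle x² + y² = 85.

2x − 9y = 85 and 6x − 7y = 85

A line y − (−17/2) = m(x − (17/4)) is tangent when its distance from (0, 0) is √85:
(−17/4m − (17/2))² = 85(m² + 1)
63m² − 68m + 12 = 0, so m = 2/9 or m = 6/7.
Through (17/4, −17/2) these give 2x − 9y = 85 and 6x − 7y = 85.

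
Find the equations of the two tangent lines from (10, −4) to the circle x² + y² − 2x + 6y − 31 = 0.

A line y − (−4) = m(x − (10)) is tangent when its distance from (1, −3) is √41:
[m·(−9) − (1)]² = 41(m² + 1)
20m² + 9m − 20 = 0, so m = −5/4 or m = 4/5.
Through (10, −4) these give 5x + 4y = 34 and 4x − 5y = 60.

5x + 4y = 34 and 4x − 5y = 60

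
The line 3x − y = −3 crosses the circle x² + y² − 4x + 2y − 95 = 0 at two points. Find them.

(−4, −9) and (2, 9)

Express y = 3x + 3 and substitute into the circle:
10x² + 20x − 80 = 0  ⟹  x² + 2x − 8 = 0
x = 2 or x = −4, giving (2, 9) and (−4, −9).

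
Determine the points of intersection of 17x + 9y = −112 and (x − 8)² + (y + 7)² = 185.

(−5, −3) and (4, −20)

From the line, y = (−112 − 17x)/9. Substituting:
370x² + 370x − 7400 = 0  ⟹  x² + x − 20 = 0
x = 4 or x = −5, giving (4, −20) and (−5, −3).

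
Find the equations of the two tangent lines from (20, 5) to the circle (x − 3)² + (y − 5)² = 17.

A line y − (5) = m(x − (20)) is tangent when its distance from (3, 5) is √17:
[m·(−17) − (0)]² = 17(m² + 1)
16m² − 1 = 0, so m = 1/4 or m = −1/4.
With m = 1/4: x − 4y = 0. With m = −1/4: x + 4y = 40.

x − 4y = 0 and x + 4y = 40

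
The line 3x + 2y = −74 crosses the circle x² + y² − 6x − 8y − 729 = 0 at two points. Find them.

(−24, −1) and (−12, −19)

From the line, y = (−74 − 3x)/2. Substituting:
13x² + 468x + 3744 = 0  ⟹  x² + 36x + 288 = 0
x = −12 or x = −24, giving (−12, −19) and (−24, −1).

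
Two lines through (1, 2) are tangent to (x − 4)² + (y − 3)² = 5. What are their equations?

Write the tangent as mx − y + (2 − m·(1)) = 0 and set its distance from the centre to √5:
(3m − (1))² = 5(m² + 1)
2m² − 3m − 2 = 0, so m = 2 or m = −1/2.
With m = 2: 2x − y = 0. With m = −1/2: x + 2y = 5.

2x − y = 0 and x + 2y = 5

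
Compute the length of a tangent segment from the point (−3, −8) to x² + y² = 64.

The centre is (0, 0) and r = 8. The square of the distance from P to the centre is 9 + 64 = 73.
The tangent meets the radius at right angles, so tangent² = |PO|² − r² = 73 − 64 = 9.

3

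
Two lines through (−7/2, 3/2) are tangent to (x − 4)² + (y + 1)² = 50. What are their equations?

7x + y = −23 and x − y = −5

Write the tangent as mx − y + (3/2 − m·(−7/2)) = 0 and set its distance from the centre to 5√2:
[m·(15/2) − (−5/2)]² = 50(m² + 1)
m² + 6m − 7 = 0, so m = −7 or m = 1.
Through (−7/2, 3/2) these give 7x + y = −23 and x − y = −5.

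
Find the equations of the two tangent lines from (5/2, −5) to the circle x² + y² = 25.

y = −5 and 4x − 3y = 25

Let a tangent through (5/2, −5) have slope m. Its distance from (0, 0) must equal 5:
[m·(−5/2) − (5)]² = 25(m² + 1)
3m² − 4m = 0, so m = 0 or m = 4/3.
Through (5/2, −5) these give y = −5 and 4x − 3y = 25.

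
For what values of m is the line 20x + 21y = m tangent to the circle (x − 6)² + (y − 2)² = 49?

m = −41 or m = 365

The line touches the circle iff its distance from (6, 2) is 7:
|20·6 + 21·2 − m| / √841 = 7
|m − (162)| = 7·29, so m = 365 or m = −41.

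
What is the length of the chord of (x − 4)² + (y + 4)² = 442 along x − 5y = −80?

2√26

From the line, y = (80 + x)/5. Substituting:
26x² − 650 = 0  ⟹  x² − 25 = 0
x = 5 or x = −5, giving (5, 17) and (−5, 15).
Chord length = distance between (5, 17) and (−5, 15) = √104 = 2√26.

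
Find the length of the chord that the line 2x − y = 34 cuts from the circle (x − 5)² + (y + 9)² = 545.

Express y = 2x − 34 and substitute into the circle:
5x² − 110x + 105 = 0  ⟹  x² − 22x + 21 = 0
x = 21 or x = 1, giving (21, 8) and (1, −32).
Chord length = distance between (21, 8) and (1, −32) = √2000 = 20√5.

20√5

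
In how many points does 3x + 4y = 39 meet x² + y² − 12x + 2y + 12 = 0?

1

Centre (6, −1), r² = 25. Distance² from centre to line = (−25)²/25 = 25.
Since d² = r², the line is tangent.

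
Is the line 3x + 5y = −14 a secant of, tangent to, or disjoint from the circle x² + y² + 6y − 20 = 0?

d² = (3·0 + 5·(−3) − (−14))²/34 = 1/34; r² = 29.
Since d² < r², the line cuts the circle twice.

secant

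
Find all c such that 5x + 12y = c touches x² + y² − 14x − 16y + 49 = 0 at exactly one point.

c = 27 or c = 235

Tangency holds when the distance from the centre (7, 8) to the line equals the radius 8:
|5·7 + 12·8 − c| / √169 = 8
|c − (131)| = 8·13, so c = 235 or c = 27.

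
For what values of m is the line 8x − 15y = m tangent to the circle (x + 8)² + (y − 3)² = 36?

m = −211 or m = −7

The line touches the circle iff its distance from (−8, 3) is 6:
|8·(−8) − 15·3 − m| / √289 = 6
|m − (−109)| = 6·17, so m = −7 or m = −211.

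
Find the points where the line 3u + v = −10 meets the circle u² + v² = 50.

Substitute v = −3u − 10:
10u² + 60u + 50 = 0  ⟹  u² + 6u + 5 = 0
u = −1 or u = −5, giving (−1, −7) and (−5, 5).

(−5, 5) and (−1, −7)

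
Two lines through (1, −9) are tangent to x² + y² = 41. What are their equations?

A line y − (−9) = m(x − (1)) is tangent when its distance from (0, 0) is √41:
[m·(−1) − (9)]² = 41(m² + 1)
20m² − 9m − 20 = 0, so m = 5/4 or m = −4/5.
With m = 5/4: 5x − 4y = 41. With m = −4/5: 4x + 5y = −41.

5x − 4y = 41 and 4x + 5y = −41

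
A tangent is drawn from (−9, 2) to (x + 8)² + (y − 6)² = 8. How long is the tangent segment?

With centre O = (−8, 6), |OP|² = 17 and r² = 8.
By the tangent–radius right angle, tangent length = √(|PO|² − r²) = √9 = 3.

3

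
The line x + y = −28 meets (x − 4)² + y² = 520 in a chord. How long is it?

4√2

Substitute y = −x − 28:
2x² + 48x + 280 = 0  ⟹  x² + 24x + 140 = 0
x = −10 or x = −14, giving (−10, −18) and (−14, −14).
|(−10, −18) − (−14, −14)| = √((4)² + (−4)²) = 4√2.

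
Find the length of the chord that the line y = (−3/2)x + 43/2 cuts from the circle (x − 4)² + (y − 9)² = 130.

Substitute y = (43 − 3x)/2:
13x² − 182x + 169 = 0  ⟹  x² − 14x + 13 = 0
x = 13 or x = 1, giving (13, 2) and (1, 20).
Chord length = distance between (13, 2) and (1, 20) = √468 = 6√13.

6√13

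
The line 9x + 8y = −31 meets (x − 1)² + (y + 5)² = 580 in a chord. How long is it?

Substitute y = (−31 − 9x)/8:
145x² − 290x − 36975 = 0  ⟹  x² − 2x − 255 = 0
x = 17 or x = −15, giving (17, −23) and (−15, 13).
|(17, −23) − (−15, 13)| = √((32)² + (−36)²) = 4√145.

4√145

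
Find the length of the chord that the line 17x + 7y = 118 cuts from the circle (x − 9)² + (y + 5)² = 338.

Centre (9, −5), r² = 338. Perpendicular distance d from centre to line = |0| / √338 = 0/√338.
Half the chord is √(r² − d²) = √(338), so the full chord is 26√2.

26√2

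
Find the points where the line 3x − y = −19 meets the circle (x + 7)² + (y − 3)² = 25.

(−7, −2) and (−4, 7)

From the line, y = 3x + 19. Substituting:
10x² + 110x + 280 = 0  ⟹  x² + 11x + 28 = 0
x = −4 or x = −7, giving (−4, 7) and (−7, −2).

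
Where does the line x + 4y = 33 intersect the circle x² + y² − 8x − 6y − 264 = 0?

Express y = (33 − x)/4 and substitute into the circle:
17x² − 170x − 3927 = 0  ⟹  x² − 10x − 231 = 0
x = 21 or x = −11, giving (21, 3) and (−11, 11).

(−11, 11) and (21, 3)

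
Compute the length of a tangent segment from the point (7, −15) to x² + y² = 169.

The centre is (0, 0) and r = 13. The square of the distance from P to the centre is 49 + 225 = 274.
The tangent meets the radius at right angles, so tangent² = |PO|² − r² = 274 − 169 = 105.

√105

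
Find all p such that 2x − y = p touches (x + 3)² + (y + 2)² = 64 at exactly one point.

For a tangent, require d(centre, line) = r = 8.
|2·(−3) − 1·(−2) − p| / √5 = 8
|p − (−4)| = 8√5.

p = −4 ± 8√5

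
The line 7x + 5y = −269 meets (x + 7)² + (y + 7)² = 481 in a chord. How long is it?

√74

From the line, y = (−269 − 7x)/5. Substituting:
74x² + 3626x + 43956 = 0  ⟹  x² + 49x + 594 = 0
x = −22 or x = −27, giving (−22, −23) and (−27, −16).
Chord length = distance between (−22, −23) and (−27, −16) = √74 = √74.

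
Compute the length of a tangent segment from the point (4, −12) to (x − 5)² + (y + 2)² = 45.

The centre is (5, −2) and r = 3√5. The square of the distance from P to the centre is 1 + 100 = 101.
The tangent meets the radius at right angles, so tangent² = |PO|² − r² = 101 − 45 = 56.

2√14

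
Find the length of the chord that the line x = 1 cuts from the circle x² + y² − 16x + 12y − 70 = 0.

22

Centre (8, −6), r² = 170. Perpendicular distance d from centre to line = |7| / √1 = 7.
Half the chord is √(r² − d²) = √(121), so the full chord is 22.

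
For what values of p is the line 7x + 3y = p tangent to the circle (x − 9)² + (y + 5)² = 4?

Tangency holds when the distance from the centre (9, −5) to the line equals the radius 2:
|7·9 + 3·(−5) − p| / √58 = 2
|p − (48)| = 2√58.

p = 48 ± 2√58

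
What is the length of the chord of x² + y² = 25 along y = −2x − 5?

Centre (0, 0), r² = 25. Perpendicular distance d from centre to line = |5| / √5 = 5/√5.
Half the chord is √(r² − d²) = √(20), so the full chord is 4√5.

4√5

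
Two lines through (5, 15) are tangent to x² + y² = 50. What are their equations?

A line y − (15) = m(x − (5)) is tangent when its distance from (0, 0) is 5√2:
(−5m − (−15))² = 50(m² + 1)
m² + 6m − 7 = 0, so m = 1 or m = −7.
With m = 1: x − y = −10. With m = −7: 7x + y = 50.

x − y = −10 and 7x + y = 50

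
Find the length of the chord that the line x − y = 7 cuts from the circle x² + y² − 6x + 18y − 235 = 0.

From the line, y = x − 7. Substituting:
2x² − 2x − 312 = 0  ⟹  x² − x − 156 = 0
x = 13 or x = −12, giving (13, 6) and (−12, −19).
Chord length = distance between (13, 6) and (−12, −19) = √1250 = 25√2.

25√2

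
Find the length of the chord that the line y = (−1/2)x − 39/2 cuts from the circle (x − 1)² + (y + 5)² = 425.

Express y = (−39 − x)/2 and substitute into the circle:
5x² + 50x − 855 = 0  ⟹  x² + 10x − 171 = 0
x = 9 or x = −19, giving (9, −24) and (−19, −10).
|(9, −24) − (−19, −10)| = √((28)² + (−14)²) = 14√5.

14√5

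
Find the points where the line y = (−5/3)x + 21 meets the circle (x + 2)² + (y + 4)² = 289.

(6, 11) and (15, −4)

From the line, y = (63 − 5x)/3. Substituting:
34x² − 714x + 3060 = 0  ⟹  x² − 21x + 90 = 0
x = 15 or x = 6, giving (15, −4) and (6, 11).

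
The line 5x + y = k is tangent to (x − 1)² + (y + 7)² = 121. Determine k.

k = −2 ± 11√26

Tangency holds when the distance from the centre (1, −7) to the line equals the radius 11:
|5·1 + 1·(−7) − k| / √26 = 11
|k − (−2)| = 11√26.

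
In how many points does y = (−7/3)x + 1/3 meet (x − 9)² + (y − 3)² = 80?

0

Centre (9, 3), r² = 80. Distance² from centre to line = (71)²/58 = 5041/58.
Since d² > r², the line lies outside the circle.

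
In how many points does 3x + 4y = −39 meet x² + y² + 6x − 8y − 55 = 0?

0

d² = (3·(−3) + 4·4 − (−39))²/25 = 2116/25; r² = 80.
Since d² > r², the line lies outside the circle.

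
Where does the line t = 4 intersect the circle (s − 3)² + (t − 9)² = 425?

(−17, 4) and (23, 4)

Express t = 4 and substitute into the circle:
s² − 6s − 391 = 0
s = 23 or s = −17, giving (23, 4) and (−17, 4).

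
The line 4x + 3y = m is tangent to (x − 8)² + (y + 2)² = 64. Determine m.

For a tangent, require d(centre, line) = r = 8.
|4·8 + 3·(−2) − m| / √25 = 8
|m − (26)| = 8·5, so m = 66 or m = −14.

m = −14 or m = 66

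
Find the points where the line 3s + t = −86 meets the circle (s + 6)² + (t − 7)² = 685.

From the line, t = −3s − 86. Substituting:
10s² + 570s + 8000 = 0  ⟹  s² + 57s + 800 = 0
s = −25 or s = −32, giving (−25, −11) and (−32, 10).

(−32, 10) and (−25, −11)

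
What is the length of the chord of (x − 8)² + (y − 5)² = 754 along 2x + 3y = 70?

14√13

Centre (8, 5), r² = 754. Perpendicular distance d from centre to line = |−39| / √13 = 39/√13.
Half the chord is √(r² − d²) = √(637), so the full chord is 14√13.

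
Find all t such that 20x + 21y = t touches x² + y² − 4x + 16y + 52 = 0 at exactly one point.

Tangency holds when the distance from the centre (2, −8) to the line equals the radius 4:
|20·2 + 21·(−8) − t| / √841 = 4
|t − (−128)| = 4·29, so t = −12 or t = −244.

t = −244 or t = −12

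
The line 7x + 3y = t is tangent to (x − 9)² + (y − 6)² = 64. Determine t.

For a tangent, require d(centre, line) = r = 8.
|7·9 + 3·6 − t| / √58 = 8
|t − (81)| = 8√58.

t = 81 ± 8√58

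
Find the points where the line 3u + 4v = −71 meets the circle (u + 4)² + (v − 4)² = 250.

(−17, −5) and (−9, −11)

Express v = (−71 − 3u)/4 and substitute into the circle:
25u² + 650u + 3825 = 0  ⟹  u² + 26u + 153 = 0
u = −9 or u = −17, giving (−9, −11) and (−17, −5).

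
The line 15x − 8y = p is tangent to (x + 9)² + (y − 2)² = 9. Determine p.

p = −202 or p = −100

Tangency holds when the distance from the centre (−9, 2) to the line equals the radius 3:
|15·(−9) − 8·2 − p| / √289 = 3
|p − (−151)| = 3·17, so p = −100 or p = −202.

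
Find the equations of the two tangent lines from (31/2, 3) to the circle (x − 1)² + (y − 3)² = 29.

2x + 5y = 46 and 2x − 5y = 16

A line y − (3) = m(x − (31/2)) is tangent when its distance from (1, 3) is √29:
[m·(−29/2) − (0)]² = 29(m² + 1)
25m² − 4 = 0, so m = −2/5 or m = 2/5.
Through (31/2, 3) these give 2x + 5y = 46 and 2x − 5y = 16.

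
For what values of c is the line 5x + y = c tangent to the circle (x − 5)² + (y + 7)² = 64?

c = 18 ± 8√26

The line touches the circle iff its distance from (5, −7) is 8:
|5·5 + 1·(−7) − c| / √26 = 8
|c − (18)| = 8√26.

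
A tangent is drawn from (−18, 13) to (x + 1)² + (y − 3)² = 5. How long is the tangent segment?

The centre is (−1, 3) and r = √5. The square of the distance from P to the centre is 289 + 100 = 389.
The tangent meets the radius at right angles, so tangent² = |PO|² − r² = 389 − 5 = 384.

8√6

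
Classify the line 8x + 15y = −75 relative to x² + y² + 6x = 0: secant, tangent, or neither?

tangent

Substituting the line into the circle gives 289x² + 2550x + 5625 = 0.
Δ = 6502500 − 6502500 = 0.
A repeated root: the line is tangent.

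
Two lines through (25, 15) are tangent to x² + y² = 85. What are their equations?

Write the tangent as mx − y + (15 − m·(25)) = 0 and set its distance from the centre to √85:
(−25m − (−15))² = 85(m² + 1)
54m² − 75m + 14 = 0, so m = 7/6 or m = 2/9.
Through (25, 15) these give 7x − 6y = 85 and 2x − 9y = −85.

7x − 6y = 85 and 2x − 9y = −85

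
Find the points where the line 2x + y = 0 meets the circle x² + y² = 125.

(−5, 10) and (5, −10)

Express y = −2x and substitute into the circle:
5x² − 125 = 0  ⟹  x² − 25 = 0
x = 5 or x = −5, giving (5, −10) and (−5, 10).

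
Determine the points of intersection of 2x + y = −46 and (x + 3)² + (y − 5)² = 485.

Express y = −2x − 46 and substitute into the circle:
5x² + 210x + 2125 = 0  ⟹  x² + 42x + 425 = 0
x = −17 or x = −25, giving (−17, −12) and (−25, 4).

(−25, 4) and (−17, −12)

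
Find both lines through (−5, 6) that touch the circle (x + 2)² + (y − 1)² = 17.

4x − y = −26 and x + 4y = 19

A line y − (6) = m(x − (−5)) is tangent when its distance from (−2, 1) is √17:
[m·(3) − (−5)]² = 17(m² + 1)
4m² − 15m − 4 = 0, so m = 4 or m = −1/4.
With m = 4: 4x − y = −26. With m = −1/4: x + 4y = 19.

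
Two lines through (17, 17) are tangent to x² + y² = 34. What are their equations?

5x − 3y = 34 and 3x − 5y = −34

Let a tangent through (17, 17) have slope m. Its distance from (0, 0) must equal √34:
(−17m − (−17))² = 34(m² + 1)
15m² − 34m + 15 = 0, so m = 5/3 or m = 3/5.
Through (17, 17) these give 5x − 3y = 34 and 3x − 5y = −34.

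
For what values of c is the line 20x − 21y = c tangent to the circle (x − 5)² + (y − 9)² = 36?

c = −263 or c = 85

The line touches the circle iff its distance from (5, 9) is 6:
|20·5 − 21·9 − c| / √841 = 6
|c − (−89)| = 6·29, so c = 85 or c = −263.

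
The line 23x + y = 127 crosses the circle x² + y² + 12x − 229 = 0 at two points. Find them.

Substitute y = −23x + 127:
530x² − 5830x + 15900 = 0  ⟹  x² − 11x + 30 = 0
x = 6 or x = 5, giving (6, −11) and (5, 12).

(5, 12) and (6, −11)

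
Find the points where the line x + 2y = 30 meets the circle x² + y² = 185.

Express y = (30 − x)/2 and substitute into the circle:
5x² − 60x + 160 = 0  ⟹  x² − 12x + 32 = 0
x = 8 or x = 4, giving (8, 11) and (4, 13).

(4, 13) and (8, 11)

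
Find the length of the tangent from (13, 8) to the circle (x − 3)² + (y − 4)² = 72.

With centre O = (3, 4), |OP|² = 116 and r² = 72.
Power of the point: PT² = |PO|² − r² = 44, so PT = 2√11.

2√11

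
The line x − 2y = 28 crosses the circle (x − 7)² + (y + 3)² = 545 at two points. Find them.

(−10, −19) and (30, 1)

Substitute y = (−28 + x)/2:
5x² − 100x − 1500 = 0  ⟹  x² − 20x − 300 = 0
x = 30 or x = −10, giving (30, 1) and (−10, −19).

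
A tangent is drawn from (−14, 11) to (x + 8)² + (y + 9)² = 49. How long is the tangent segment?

3√43

Centre (−8, −9), r² = 49. |PO|² = (−6)² + (20)² = 436.
The tangent meets the radius at right angles, so tangent² = |PO|² − r² = 436 − 49 = 387.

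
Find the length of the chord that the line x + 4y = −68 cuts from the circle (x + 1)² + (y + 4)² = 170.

2√17

Centre (−1, −4), r² = 170. Perpendicular distance d from centre to line = |51| / √17 = 51/√17.
Half the chord is √(r² − d²) = √(17), so the full chord is 2√17.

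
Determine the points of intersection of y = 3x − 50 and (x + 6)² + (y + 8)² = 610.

From the line, y = 3x − 50. Substituting:
10x² − 240x + 1190 = 0  ⟹  x² − 24x + 119 = 0
x = 17 or x = 7, giving (17, 1) and (7, −29).

(7, −29) and (17, 1)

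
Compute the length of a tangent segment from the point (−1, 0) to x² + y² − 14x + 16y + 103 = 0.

√118

The centre is (7, −8) and r = √10. The square of the distance from P to the centre is 64 + 64 = 128.
By the tangent–radius right angle, tangent length = √(|PO|² − r²) = √118.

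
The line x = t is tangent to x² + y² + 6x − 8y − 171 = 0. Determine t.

For a tangent, require d(centre, line) = r = 14.
|1·(−3) + 0·4 − t| / √1 = 14
|t − (−3)| = 14, so t = 11 or t = −17.

t = −17 or t = 11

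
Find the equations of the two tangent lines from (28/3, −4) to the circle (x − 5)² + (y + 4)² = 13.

3x + 2y = 20 and 3x − 2y = 36

A line y − (−4) = m(x − (28/3)) is tangent when its distance from (5, −4) is √13:
(−13/3m − (0))² = 13(m² + 1)
4m² − 9 = 0, so m = −3/2 or m = 3/2.
Through (28/3, −4) these give 3x + 2y = 20 and 3x − 2y = 36.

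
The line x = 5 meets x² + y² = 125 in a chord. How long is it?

20

The distance from (0, 0) to the line is 5, and r² = 125.
Chord = 2√(r² − d²) = 2·√(100) = 20.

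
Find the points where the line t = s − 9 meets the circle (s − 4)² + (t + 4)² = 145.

Substitute t = s − 9:
2s² − 18s − 104 = 0  ⟹  s² − 9s − 52 = 0
s = 13 or s = −4, giving (13, 4) and (−4, −13).

(−4, −13) and (13, 4)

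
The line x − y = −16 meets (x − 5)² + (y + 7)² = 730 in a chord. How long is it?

Substitute y = x + 16:
2x² + 36x − 176 = 0  ⟹  x² + 18x − 88 = 0
x = 4 or x = −22, giving (4, 20) and (−22, −6).
|(4, 20) − (−22, −6)| = √((26)² + (26)²) = 26√2.

26√2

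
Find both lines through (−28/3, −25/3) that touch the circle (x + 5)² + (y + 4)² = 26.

5x + y = −55 and x + 5y = −51

Let a tangent through (−28/3, −25/3) have slope m. Its distance from (−5, −4) must equal √26:
(13/3m − (13/3))² = 26(m² + 1)
5m² + 26m + 5 = 0, so m = −5 or m = −1/5.
Through (−28/3, −25/3) these give 5x + y = −55 and x + 5y = −51.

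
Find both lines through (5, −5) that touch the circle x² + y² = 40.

Let a tangent through (5, −5) have slope m. Its distance from (0, 0) must equal 2√10:
[m·(−5) − (5)]² = 40(m² + 1)
3m² − 10m + 3 = 0, so m = 3 or m = 1/3.
With m = 3: 3x − y = 20. With m = 1/3: x − 3y = 20.

3x − y = 20 and x − 3y = 20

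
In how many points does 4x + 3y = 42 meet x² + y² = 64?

0

Substituting the line into the circle gives 25x² − 336x + 1188 = 0.
Discriminant = (−336)² − 4·25·(1188) = −5904 < 0.
No real roots: the line does not meet the circle.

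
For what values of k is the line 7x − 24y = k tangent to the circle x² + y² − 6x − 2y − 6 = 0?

k = −103 or k = 97

For a tangent, require d(centre, line) = r = 4.
|7·3 − 24·1 − k| / √625 = 4
|k − (−3)| = 4·25, so k = 97 or k = −103.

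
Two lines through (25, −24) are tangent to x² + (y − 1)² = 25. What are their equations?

4x + 3y = 28 and 3x + 4y = −21

Write the tangent as mx − y + (−24 − m·(25)) = 0 and set its distance from the centre to 5:
[m·(−25) − (25)]² = 25(m² + 1)
12m² + 25m + 12 = 0, so m = −4/3 or m = −3/4.
Through (25, −24) these give 4x + 3y = 28 and 3x + 4y = −21.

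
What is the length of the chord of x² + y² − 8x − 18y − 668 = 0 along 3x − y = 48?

The distance from (4, 9) to the line is 45/√10, and r² = 765.
Half the chord is √(r² − d²) = √(1125/2), so the full chord is 15√10.

15√10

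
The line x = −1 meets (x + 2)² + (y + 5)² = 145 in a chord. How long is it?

Centre (−2, −5), r² = 145. Perpendicular distance d from centre to line = |−1| / √1 = 1.
Chord = 2√(r² − d²) = 2·√(144) = 24.

24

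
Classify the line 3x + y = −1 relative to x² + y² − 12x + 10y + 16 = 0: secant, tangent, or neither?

secant

Substituting the line into the circle gives 10x² − 36x + 7 = 0.
Discriminant = (−36)² − 4·10·(7) = 1016 > 0.
Two real roots: the line is a secant.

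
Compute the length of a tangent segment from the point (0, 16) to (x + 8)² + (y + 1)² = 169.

The centre is (−8, −1) and r = 13. The square of the distance from P to the centre is 64 + 289 = 353.
By the tangent–radius right angle, tangent length = √(|PO|² − r²) = √184 = 2√46.

2√46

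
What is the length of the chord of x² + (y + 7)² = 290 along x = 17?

2

The line gives x = 17. Substituting into the circle:
y² + 14y + 48 = 0
y = −6 or y = −8, giving (17, −6) and (17, −8).
Chord length = distance between (17, −6) and (17, −8) = √4 = 2.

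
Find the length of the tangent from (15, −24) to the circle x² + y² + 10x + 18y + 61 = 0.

2√145

The centre is (−5, −9) and r = 3√5. The square of the distance from P to the centre is 400 + 225 = 625.
Power of the point: PT² = |PO|² − r² = 580, so PT = 2√145.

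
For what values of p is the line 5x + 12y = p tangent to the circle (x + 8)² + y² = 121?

p = −183 or p = 103

The line touches the circle iff its distance from (−8, 0) is 11:
|5·(−8) + 12·0 − p| / √169 = 11
|p − (−40)| = 11·13, so p = 103 or p = −183.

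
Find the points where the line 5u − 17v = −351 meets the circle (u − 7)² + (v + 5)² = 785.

Substitute v = (351 + 5u)/17:
314u² + 314u − 22608 = 0  ⟹  u² + u − 72 = 0
u = 8 or u = −9, giving (8, 23) and (−9, 18).

(−9, 18) and (8, 23)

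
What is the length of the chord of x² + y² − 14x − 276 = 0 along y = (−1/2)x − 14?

8√5

Substitute y = (−28 − x)/2:
5x² − 320 = 0  ⟹  x² − 64 = 0
x = 8 or x = −8, giving (8, −18) and (−8, −10).
Chord length = distance between (8, −18) and (−8, −10) = √320 = 8√5.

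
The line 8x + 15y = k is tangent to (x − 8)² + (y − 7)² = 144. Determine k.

k = −35 or k = 373

For a tangent, require d(centre, line) = r = 12.
|8·8 + 15·7 − k| / √289 = 12
|k − (169)| = 12·17, so k = 373 or k = −35.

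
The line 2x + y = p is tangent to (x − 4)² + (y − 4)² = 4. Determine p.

For a tangent, require d(centre, line) = r = 2.
|2·4 + 1·4 − p| / √5 = 2
|p − (12)| = 2√5.

p = 12 ± 2√5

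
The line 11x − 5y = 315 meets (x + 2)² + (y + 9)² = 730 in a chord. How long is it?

2√146

Substitute y = (−315 + 11x)/5:
146x² − 5840x + 54750 = 0  ⟹  x² − 40x + 375 = 0
x = 25 or x = 15, giving (25, −8) and (15, −30).
Chord length = distance between (25, −8) and (15, −30) = √584 = 2√146.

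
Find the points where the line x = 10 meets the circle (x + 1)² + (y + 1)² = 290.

(10, −14) and (10, 12)

The line gives x = 10. Substituting into the circle:
y² + 2y − 168 = 0
y = 12 or y = −14, giving (10, 12) and (10, −14).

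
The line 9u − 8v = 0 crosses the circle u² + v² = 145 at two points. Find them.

Substitute v = (9u)/8:
145u² − 9280 = 0  ⟹  u² − 64 = 0
u = 8 or u = −8, giving (8, 9) and (−8, −9).

(−8, −9) and (8, 9)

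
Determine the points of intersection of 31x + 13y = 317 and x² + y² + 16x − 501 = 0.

(1, 22) and (14, −9)

From the line, y = (317 − 31x)/13. Substituting:
1130x² − 16950x + 15820 = 0  ⟹  x² − 15x + 14 = 0
x = 14 or x = 1, giving (14, −9) and (1, 22).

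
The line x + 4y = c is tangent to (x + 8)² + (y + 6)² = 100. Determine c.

For a tangent, require d(centre, line) = r = 10.
|1·(−8) + 4·(−6) − c| / √17 = 10
|c − (−32)| = 10√17.

c = −32 ± 10√17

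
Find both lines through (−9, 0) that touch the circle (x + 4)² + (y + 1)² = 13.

3x + 2y = −27 and 2x − 3y = −18

Write the tangent as mx − y + (0 − m·(−9)) = 0 and set its distance from the centre to √13:
[m·(5) − (−1)]² = 13(m² + 1)
6m² + 5m − 6 = 0, so m = −3/2 or m = 2/3.
Through (−9, 0) these give 3x + 2y = −27 and 2x − 3y = −18.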